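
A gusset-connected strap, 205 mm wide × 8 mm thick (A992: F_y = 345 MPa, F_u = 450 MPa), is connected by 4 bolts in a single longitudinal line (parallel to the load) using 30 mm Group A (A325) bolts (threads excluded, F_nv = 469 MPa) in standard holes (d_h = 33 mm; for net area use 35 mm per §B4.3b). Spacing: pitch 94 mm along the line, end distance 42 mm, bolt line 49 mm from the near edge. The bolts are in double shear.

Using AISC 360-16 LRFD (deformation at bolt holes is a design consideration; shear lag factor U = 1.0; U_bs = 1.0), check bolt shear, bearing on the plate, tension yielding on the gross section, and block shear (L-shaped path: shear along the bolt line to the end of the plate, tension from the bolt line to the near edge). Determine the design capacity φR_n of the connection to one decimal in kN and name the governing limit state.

411.5 kN (block shear governs)

Bolt shear: A_b = π(30)²/4 = 706.86 mm². φR_n = 0.75 × 469 × 706.86 × 4 × 2 = 1989.1 kN.
Bearing (8 mm plate, F_u = 450 MPa): end bolts L_c = 42 − 33/2 = 25.5, R_n = min(1.2×25.5×8×450, 2.4×30×8×450) = 110.16 kN/bolt; interior L_c = 94 − 33 = 61, R_n = 259.2 kN/bolt. φR_n = 0.75 × (1×110.16 + 3×259.2) = 665.8 kN.
Tension yield (gross): A_g = 205×8 = 1640 mm². φR_n = 0.90 × 345 × 1640 = 509.2 kN.
Block shear: shear path 1×[42+3×94] = 1×324 mm, A_gv = 2592, A_nv = 1×(324 − 3.5×35)×8 = 1612 mm²; tension to near edge: (49 − 0.5×35)×8 = 252 mm². R_n = min(0.6×450×1612, 0.6×345×2592) + 1.0×450×252 = min(435.24, 536.54) + 113.4 = 548.64 kN. φR_n = 0.75 × 548.64 = 411.5 kN.
Governing: min(1989.1, 665.8, 509.2, 411.5) = 411.5 kN → block shear.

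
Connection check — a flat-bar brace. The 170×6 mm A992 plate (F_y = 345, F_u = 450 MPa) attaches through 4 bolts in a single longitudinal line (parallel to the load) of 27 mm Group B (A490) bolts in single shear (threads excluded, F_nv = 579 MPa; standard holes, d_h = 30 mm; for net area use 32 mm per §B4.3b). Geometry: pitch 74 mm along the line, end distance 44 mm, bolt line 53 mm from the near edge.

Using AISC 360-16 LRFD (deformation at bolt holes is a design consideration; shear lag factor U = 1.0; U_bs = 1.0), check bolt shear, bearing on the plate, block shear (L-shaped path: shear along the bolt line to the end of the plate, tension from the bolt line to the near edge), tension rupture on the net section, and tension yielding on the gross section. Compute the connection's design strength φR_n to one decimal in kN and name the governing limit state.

Bolt shear: A_b = π(27)²/4 = 572.56 mm². φR_n = 0.75 × 579 × 572.56 × 4 × 1 = 994.5 kN.
Bearing (6 mm plate, F_u = 450 MPa): end bolts L_c = 44 − 30/2 = 29, R_n = min(1.2×29×6×450, 2.4×27×6×450) = 93.96 kN/bolt; interior L_c = 74 − 30 = 44, R_n = 142.56 kN/bolt. φR_n = 0.75 × (1×93.96 + 3×142.56) = 391.2 kN.
Block shear: shear path 1×[44+3×74] = 1×266 mm, A_gv = 1596, A_nv = 1×(266 − 3.5×32)×6 = 924 mm²; tension to near edge: (53 − 0.5×32)×6 = 222 mm². R_n = min(0.6×450×924, 0.6×345×1596) + 1.0×450×222 = min(249.48, 330.37) + 99.9 = 349.38 kN. φR_n = 0.75 × 349.38 = 262.0 kN.
Tension rupture (net): A_n = (170 − 1×32)×6 = 828 mm² (U = 1.0, A_e = A_n). φR_n = 0.75 × 450 × 828 = 279.5 kN.
Tension yield (gross): A_g = 170×6 = 1020 mm². φR_n = 0.90 × 345 × 1020 = 316.7 kN.
Governing: min(994.5, 391.2, 262.0, 279.5, 316.7) = 262.0 kN → block shear.

262.0 kN (block shear governs)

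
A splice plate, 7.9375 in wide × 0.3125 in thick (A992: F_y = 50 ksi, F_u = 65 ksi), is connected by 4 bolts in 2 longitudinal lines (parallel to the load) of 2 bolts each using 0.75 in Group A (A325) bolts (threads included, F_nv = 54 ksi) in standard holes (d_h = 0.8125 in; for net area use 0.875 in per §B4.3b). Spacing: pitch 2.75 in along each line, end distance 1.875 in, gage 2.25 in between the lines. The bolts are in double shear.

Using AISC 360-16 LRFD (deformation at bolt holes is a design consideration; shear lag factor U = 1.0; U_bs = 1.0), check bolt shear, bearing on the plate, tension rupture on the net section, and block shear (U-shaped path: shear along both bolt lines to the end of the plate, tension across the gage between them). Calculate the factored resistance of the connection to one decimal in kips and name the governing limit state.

Bolt shear: A_b = π(0.75)²/4 = 0.44179 in². φR_n = 0.75 × 54 × 0.44179 × 4 × 2 = 143.1 kips.
Bearing (0.3125 in plate, F_u = 65 ksi): end bolts L_c = 1.875 − 0.8125/2 = 1.46875, R_n = min(1.2×1.46875×0.3125×65, 2.4×0.75×0.3125×65) = 35.801 kips/bolt; interior L_c = 2.75 − 0.8125 = 1.9375, R_n = 36.563 kips/bolt. φR_n = 0.75 × (2×35.801 + 2×36.563) = 108.5 kips.
Tension rupture (net): A_n = (7.9375 − 2×0.875)×0.3125 = 1.9336 in² (U = 1.0, A_e = A_n). φR_n = 0.75 × 65 × 1.9336 = 94.3 kips.
Block shear: shear path 2×[1.875+1×2.75] = 2×4.625 in, A_gv = 2.8906, A_nv = 2×(4.625 − 1.5×0.875)×0.3125 = 2.0703 in²; tension across gage: (2.25 − 1×0.875)×0.3125 = 0.42969 in². R_n = min(0.6×65×2.0703, 0.6×50×2.8906) + 1.0×65×0.42969 = min(80.742, 86.718) + 27.93 = 108.67 kips. φR_n = 0.75 × 108.67 = 81.5 kips.
Governing: min(143.1, 108.5, 94.3, 81.5) = 81.5 kips → block shear.

81.5 kips (block shear governs)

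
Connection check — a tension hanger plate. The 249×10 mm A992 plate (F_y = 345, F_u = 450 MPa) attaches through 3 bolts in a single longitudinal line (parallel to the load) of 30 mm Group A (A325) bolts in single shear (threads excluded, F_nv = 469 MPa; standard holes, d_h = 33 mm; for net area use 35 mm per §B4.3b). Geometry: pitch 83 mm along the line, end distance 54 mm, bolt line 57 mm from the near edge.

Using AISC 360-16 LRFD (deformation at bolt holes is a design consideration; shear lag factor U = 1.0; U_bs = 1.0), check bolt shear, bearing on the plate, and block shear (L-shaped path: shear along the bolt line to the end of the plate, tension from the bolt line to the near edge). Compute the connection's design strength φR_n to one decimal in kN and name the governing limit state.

401.6 kN (block shear governs)

Bolt shear: A_b = π(30)²/4 = 706.86 mm². φR_n = 0.75 × 469 × 706.86 × 3 × 1 = 745.9 kN.
Bearing (10 mm plate, F_u = 450 MPa): end bolts L_c = 54 − 33/2 = 37.5, R_n = min(1.2×37.5×10×450, 2.4×30×10×450) = 202.5 kN/bolt; interior L_c = 83 − 33 = 50, R_n = 270 kN/bolt. φR_n = 0.75 × (1×202.5 + 2×270) = 556.9 kN.
Block shear: shear path 1×[54+2×83] = 1×220 mm, A_gv = 2200, A_nv = 1×(220 − 2.5×35)×10 = 1325 mm²; tension to near edge: (57 − 0.5×35)×10 = 395 mm². R_n = min(0.6×450×1325, 0.6×345×2200) + 1.0×450×395 = min(357.75, 455.4) + 177.75 = 535.5 kN. φR_n = 0.75 × 535.5 = 401.6 kN.
Governing: min(745.9, 556.9, 401.6) = 401.6 kN → block shear.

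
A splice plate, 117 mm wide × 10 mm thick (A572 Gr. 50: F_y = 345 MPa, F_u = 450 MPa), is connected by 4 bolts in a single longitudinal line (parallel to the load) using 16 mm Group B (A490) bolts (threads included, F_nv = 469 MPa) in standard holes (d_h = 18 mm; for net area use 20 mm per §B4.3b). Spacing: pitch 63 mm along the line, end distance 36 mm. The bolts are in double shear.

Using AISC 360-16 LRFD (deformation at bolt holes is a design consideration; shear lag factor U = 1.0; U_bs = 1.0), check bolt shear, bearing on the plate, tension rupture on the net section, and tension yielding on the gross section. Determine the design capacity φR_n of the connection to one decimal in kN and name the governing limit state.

327.4 kN (net-section rupture governs)

Bolt shear: A_b = π(16)²/4 = 201.06 mm². φR_n = 0.75 × 469 × 201.06 × 4 × 2 = 565.8 kN.
Bearing (10 mm plate, F_u = 450 MPa): end bolts L_c = 36 − 18/2 = 27, R_n = min(1.2×27×10×450, 2.4×16×10×450) = 145.8 kN/bolt; interior L_c = 63 − 18 = 45, R_n = 172.8 kN/bolt. φR_n = 0.75 × (1×145.8 + 3×172.8) = 498.2 kN.
Tension rupture (net): A_n = (117 − 1×20)×10 = 970 mm² (U = 1.0, A_e = A_n). φR_n = 0.75 × 450 × 970 = 327.4 kN.
Tension yield (gross): A_g = 117×10 = 1170 mm². φR_n = 0.90 × 345 × 1170 = 363.3 kN.
Governing: min(565.8, 498.2, 327.4, 363.3) = 327.4 kN → net-section rupture.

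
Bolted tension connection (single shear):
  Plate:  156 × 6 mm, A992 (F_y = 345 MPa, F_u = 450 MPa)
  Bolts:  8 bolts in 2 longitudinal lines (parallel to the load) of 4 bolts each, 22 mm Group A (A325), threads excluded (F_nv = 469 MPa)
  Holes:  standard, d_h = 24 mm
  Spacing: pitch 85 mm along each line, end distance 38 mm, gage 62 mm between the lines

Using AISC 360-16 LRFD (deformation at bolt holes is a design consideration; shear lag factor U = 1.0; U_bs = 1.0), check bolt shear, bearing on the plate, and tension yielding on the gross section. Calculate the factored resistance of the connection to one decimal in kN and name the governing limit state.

Bolt shear: A_b = π(22)²/4 = 380.13 mm². φR_n = 0.75 × 469 × 380.13 × 8 × 1 = 1069.7 kN.
Bearing (6 mm plate, F_u = 450 MPa): end bolts L_c = 38 − 24/2 = 26, R_n = min(1.2×26×6×450, 2.4×22×6×450) = 84.24 kN/bolt; interior L_c = 85 − 24 = 61, R_n = 142.56 kN/bolt. φR_n = 0.75 × (2×84.24 + 6×142.56) = 767.9 kN.
Tension yield (gross): A_g = 156×6 = 936 mm². φR_n = 0.90 × 345 × 936 = 290.6 kN.
Governing: min(1069.7, 767.9, 290.6) = 290.6 kN → gross-section yield.

290.6 kN (gross-section yield governs)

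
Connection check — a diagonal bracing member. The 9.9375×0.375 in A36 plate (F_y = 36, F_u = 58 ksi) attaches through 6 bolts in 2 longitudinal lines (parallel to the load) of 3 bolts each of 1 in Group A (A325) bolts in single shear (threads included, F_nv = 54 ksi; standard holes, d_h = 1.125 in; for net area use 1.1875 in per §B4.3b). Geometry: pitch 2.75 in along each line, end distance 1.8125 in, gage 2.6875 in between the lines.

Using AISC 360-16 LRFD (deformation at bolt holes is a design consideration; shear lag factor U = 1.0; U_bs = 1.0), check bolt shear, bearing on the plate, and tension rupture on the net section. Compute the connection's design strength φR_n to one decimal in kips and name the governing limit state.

123.4 kips (net-section rupture governs)

Bolt shear: A_b = π(1)²/4 = 0.7854 in². φR_n = 0.75 × 54 × 0.7854 × 6 × 1 = 190.9 kips.
Bearing (0.375 in plate, F_u = 58 ksi): end bolts L_c = 1.8125 − 1.125/2 = 1.25, R_n = min(1.2×1.25×0.375×58, 2.4×1×0.375×58) = 32.625 kips/bolt; interior L_c = 2.75 − 1.125 = 1.625, R_n = 42.413 kips/bolt. φR_n = 0.75 × (2×32.625 + 4×42.413) = 176.2 kips.
Tension rupture (net): A_n = (9.9375 − 2×1.1875)×0.375 = 2.8359 in² (U = 1.0, A_e = A_n). φR_n = 0.75 × 58 × 2.8359 = 123.4 kips.
Governing: min(190.9, 176.2, 123.4) = 123.4 kips → net-section rupture.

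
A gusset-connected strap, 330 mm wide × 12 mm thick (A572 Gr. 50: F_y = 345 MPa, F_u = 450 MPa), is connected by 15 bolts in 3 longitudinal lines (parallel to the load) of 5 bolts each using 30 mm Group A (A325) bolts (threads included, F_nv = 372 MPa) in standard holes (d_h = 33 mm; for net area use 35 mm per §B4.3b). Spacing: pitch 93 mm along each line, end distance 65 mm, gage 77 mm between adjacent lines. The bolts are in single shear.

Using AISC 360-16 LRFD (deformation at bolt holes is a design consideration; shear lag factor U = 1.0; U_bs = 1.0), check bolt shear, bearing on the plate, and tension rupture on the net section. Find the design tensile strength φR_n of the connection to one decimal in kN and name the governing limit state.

Bolt shear: A_b = π(30)²/4 = 706.86 mm². φR_n = 0.75 × 372 × 706.86 × 15 × 1 = 2958.2 kN.
Bearing (12 mm plate, F_u = 450 MPa): end bolts L_c = 65 − 33/2 = 48.5, R_n = min(1.2×48.5×12×450, 2.4×30×12×450) = 314.28 kN/bolt; interior L_c = 93 − 33 = 60, R_n = 388.8 kN/bolt. φR_n = 0.75 × (3×314.28 + 12×388.8) = 4206.3 kN.
Tension rupture (net): A_n = (330 − 3×35)×12 = 2700 mm² (U = 1.0, A_e = A_n). φR_n = 0.75 × 450 × 2700 = 911.3 kN.
Governing: min(2958.2, 4206.3, 911.3) = 911.3 kN → net-section rupture.

911.3 kN (net-section rupture governs)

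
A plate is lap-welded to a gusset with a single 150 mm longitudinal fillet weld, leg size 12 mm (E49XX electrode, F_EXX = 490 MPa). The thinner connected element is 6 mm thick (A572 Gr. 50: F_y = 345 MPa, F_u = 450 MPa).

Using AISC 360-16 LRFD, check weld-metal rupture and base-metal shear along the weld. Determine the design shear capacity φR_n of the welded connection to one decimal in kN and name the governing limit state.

182.3 kN (base-metal shear governs)

Weld metal: throat = 0.707×12 = 8.484 mm, L = 150 mm. φR_n = 0.75 × 0.6 × 490 × 8.484 × 150 = 280.6 kN.
Base metal shear (6 mm plate): yield φR_n = 1.0×0.6×345×6×150 = 186.3 kN; rupture φR_n = 0.75×0.6×450×6×150 = 182.3 kN; take 182.3 kN (rupture).
Governing: min(280.6, 182.3) = 182.3 kN → base-metal shear.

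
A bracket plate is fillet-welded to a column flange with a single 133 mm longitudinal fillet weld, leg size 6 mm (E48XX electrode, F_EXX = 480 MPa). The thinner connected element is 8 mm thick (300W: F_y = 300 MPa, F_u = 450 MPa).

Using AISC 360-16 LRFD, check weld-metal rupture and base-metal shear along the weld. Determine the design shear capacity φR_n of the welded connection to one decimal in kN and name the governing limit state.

121.9 kN (weld metal governs)

Weld metal: throat = 0.707×6 = 4.242 mm, L = 133 mm. φR_n = 0.75 × 0.6 × 480 × 4.242 × 133 = 121.9 kN.
Base metal shear (8 mm plate): yield φR_n = 1.0×0.6×300×8×133 = 191.5 kN; rupture φR_n = 0.75×0.6×450×8×133 = 215.5 kN; take 191.5 kN (yield).
Governing: min(121.9, 191.5) = 121.9 kN → weld metal.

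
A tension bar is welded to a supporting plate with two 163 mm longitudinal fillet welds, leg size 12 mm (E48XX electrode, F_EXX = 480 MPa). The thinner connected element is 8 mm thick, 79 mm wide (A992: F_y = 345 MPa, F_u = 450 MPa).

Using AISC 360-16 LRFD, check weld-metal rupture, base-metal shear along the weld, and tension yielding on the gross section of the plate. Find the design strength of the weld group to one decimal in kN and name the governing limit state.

196.2 kN (gross-section yield governs)

Weld metal: throat = 0.707×12 = 8.484 mm, L = 2×163 = 326 mm. φR_n = 0.75 × 0.6 × 480 × 8.484 × 326 = 597.4 kN.
Base metal shear (8 mm plate): yield φR_n = 1.0×0.6×345×8×326 = 539.9 kN; rupture φR_n = 0.75×0.6×450×8×326 = 528.1 kN; take 528.1 kN (rupture).
Tension yield (gross): A_g = 79×8 = 632 mm². φR_n = 0.90 × 345 × 632 = 196.2 kN.
Governing: min(597.4, 528.1, 196.2) = 196.2 kN → gross-section yield.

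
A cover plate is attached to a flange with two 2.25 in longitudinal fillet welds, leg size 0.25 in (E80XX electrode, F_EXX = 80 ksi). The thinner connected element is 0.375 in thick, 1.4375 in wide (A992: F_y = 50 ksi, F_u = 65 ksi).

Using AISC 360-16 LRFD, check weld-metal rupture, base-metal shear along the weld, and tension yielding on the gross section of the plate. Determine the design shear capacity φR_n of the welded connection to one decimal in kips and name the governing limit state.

Weld metal: throat = 0.707×0.25 = 0.17675 in, L = 2×2.25 = 4.5 in. φR_n = 0.75 × 0.6 × 80 × 0.17675 × 4.5 = 28.6 kips.
Base metal shear (0.375 in plate): yield φR_n = 1.0×0.6×50×0.375×4.5 = 50.6 kips; rupture φR_n = 0.75×0.6×65×0.375×4.5 = 49.4 kips; take 49.4 kips (rupture).
Tension yield (gross): A_g = 1.4375×0.375 = 0.53906 in². φR_n = 0.90 × 50 × 0.53906 = 24.3 kips.
Governing: min(28.6, 49.4, 24.3) = 24.3 kips → gross-section yield.

24.3 kips (gross-section yield governs)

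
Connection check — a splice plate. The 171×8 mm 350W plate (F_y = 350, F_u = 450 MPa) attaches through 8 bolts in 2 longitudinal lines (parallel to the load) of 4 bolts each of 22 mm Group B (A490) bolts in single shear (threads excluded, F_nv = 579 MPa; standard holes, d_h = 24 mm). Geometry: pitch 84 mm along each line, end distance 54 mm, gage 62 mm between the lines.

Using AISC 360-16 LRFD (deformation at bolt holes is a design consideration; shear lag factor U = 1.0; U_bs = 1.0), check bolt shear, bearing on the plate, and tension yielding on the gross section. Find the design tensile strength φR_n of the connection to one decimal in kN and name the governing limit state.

Bolt shear: A_b = π(22)²/4 = 380.13 mm². φR_n = 0.75 × 579 × 380.13 × 8 × 1 = 1320.6 kN.
Bearing (8 mm plate, F_u = 450 MPa): end bolts L_c = 54 − 24/2 = 42, R_n = min(1.2×42×8×450, 2.4×22×8×450) = 181.44 kN/bolt; interior L_c = 84 − 24 = 60, R_n = 190.08 kN/bolt. φR_n = 0.75 × (2×181.44 + 6×190.08) = 1127.5 kN.
Tension yield (gross): A_g = 171×8 = 1368 mm². φR_n = 0.90 × 350 × 1368 = 430.9 kN.
Governing: min(1320.6, 1127.5, 430.9) = 430.9 kN → gross-section yield.

430.9 kN (gross-section yield governs)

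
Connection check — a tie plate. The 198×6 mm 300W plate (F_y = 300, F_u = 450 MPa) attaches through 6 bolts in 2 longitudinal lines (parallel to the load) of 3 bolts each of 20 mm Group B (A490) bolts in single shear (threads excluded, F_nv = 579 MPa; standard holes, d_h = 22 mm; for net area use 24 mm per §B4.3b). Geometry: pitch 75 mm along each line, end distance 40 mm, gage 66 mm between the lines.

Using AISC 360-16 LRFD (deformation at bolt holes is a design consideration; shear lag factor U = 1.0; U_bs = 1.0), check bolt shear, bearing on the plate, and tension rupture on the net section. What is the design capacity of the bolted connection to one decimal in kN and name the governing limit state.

Bolt shear: A_b = π(20)²/4 = 314.16 mm². φR_n = 0.75 × 579 × 314.16 × 6 × 1 = 818.5 kN.
Bearing (6 mm plate, F_u = 450 MPa): end bolts L_c = 40 − 22/2 = 29, R_n = min(1.2×29×6×450, 2.4×20×6×450) = 93.96 kN/bolt; interior L_c = 75 − 22 = 53, R_n = 129.6 kN/bolt. φR_n = 0.75 × (2×93.96 + 4×129.6) = 529.7 kN.
Tension rupture (net): A_n = (198 − 2×24)×6 = 900 mm² (U = 1.0, A_e = A_n). φR_n = 0.75 × 450 × 900 = 303.8 kN.
Governing: min(818.5, 529.7, 303.8) = 303.8 kN → net-section rupture.

303.8 kN (net-section rupture governs)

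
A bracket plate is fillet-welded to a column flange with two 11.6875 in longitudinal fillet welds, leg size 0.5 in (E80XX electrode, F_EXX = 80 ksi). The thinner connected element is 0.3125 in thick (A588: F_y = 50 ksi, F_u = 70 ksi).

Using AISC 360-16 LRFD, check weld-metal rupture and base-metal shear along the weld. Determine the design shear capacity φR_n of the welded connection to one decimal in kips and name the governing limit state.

Weld metal: throat = 0.707×0.5 = 0.3535 in, L = 2×11.6875 = 23.375 in. φR_n = 0.75 × 0.6 × 80 × 0.3535 × 23.375 = 297.5 kips.
Base metal shear (0.3125 in plate): yield φR_n = 1.0×0.6×50×0.3125×23.375 = 219.1 kips; rupture φR_n = 0.75×0.6×70×0.3125×23.375 = 230.1 kips; take 219.1 kips (yield).
Governing: min(297.5, 219.1) = 219.1 kips → base-metal shear.

219.1 kips (base-metal shear governs)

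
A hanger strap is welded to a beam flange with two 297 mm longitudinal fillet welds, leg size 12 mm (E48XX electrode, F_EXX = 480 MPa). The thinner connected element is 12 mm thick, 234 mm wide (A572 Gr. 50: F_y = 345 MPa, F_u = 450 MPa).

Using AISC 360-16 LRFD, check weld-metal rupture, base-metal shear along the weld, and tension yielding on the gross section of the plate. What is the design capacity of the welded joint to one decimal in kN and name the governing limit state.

871.9 kN (gross-section yield governs)

Weld metal: throat = 0.707×12 = 8.484 mm, L = 2×297 = 594 mm. φR_n = 0.75 × 0.6 × 480 × 8.484 × 594 = 1088.5 kN.
Base metal shear (12 mm plate): yield φR_n = 1.0×0.6×345×12×594 = 1475.5 kN; rupture φR_n = 0.75×0.6×450×12×594 = 1443.4 kN; take 1443.4 kN (rupture).
Tension yield (gross): A_g = 234×12 = 2808 mm². φR_n = 0.90 × 345 × 2808 = 871.9 kN.
Governing: min(1088.5, 1443.4, 871.9) = 871.9 kN → gross-section yield.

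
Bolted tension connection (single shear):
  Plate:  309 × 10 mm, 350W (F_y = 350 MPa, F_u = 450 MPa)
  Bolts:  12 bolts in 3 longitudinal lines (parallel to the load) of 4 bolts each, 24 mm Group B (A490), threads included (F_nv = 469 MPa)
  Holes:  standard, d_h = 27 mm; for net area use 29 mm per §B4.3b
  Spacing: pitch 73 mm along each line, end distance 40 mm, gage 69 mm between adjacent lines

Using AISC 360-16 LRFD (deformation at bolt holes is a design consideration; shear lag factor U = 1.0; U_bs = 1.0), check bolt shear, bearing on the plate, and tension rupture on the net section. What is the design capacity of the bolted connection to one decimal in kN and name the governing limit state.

749.3 kN (net-section rupture governs)

Bolt shear: A_b = π(24)²/4 = 452.39 mm². φR_n = 0.75 × 469 × 452.39 × 12 × 1 = 1909.5 kN.
Bearing (10 mm plate, F_u = 450 MPa): end bolts L_c = 40 − 27/2 = 26.5, R_n = min(1.2×26.5×10×450, 2.4×24×10×450) = 143.1 kN/bolt; interior L_c = 73 − 27 = 46, R_n = 248.4 kN/bolt. φR_n = 0.75 × (3×143.1 + 9×248.4) = 1998.7 kN.
Tension rupture (net): A_n = (309 − 3×29)×10 = 2220 mm² (U = 1.0, A_e = A_n). φR_n = 0.75 × 450 × 2220 = 749.3 kN.
Governing: min(1909.5, 1998.7, 749.3) = 749.3 kN → net-section rupture.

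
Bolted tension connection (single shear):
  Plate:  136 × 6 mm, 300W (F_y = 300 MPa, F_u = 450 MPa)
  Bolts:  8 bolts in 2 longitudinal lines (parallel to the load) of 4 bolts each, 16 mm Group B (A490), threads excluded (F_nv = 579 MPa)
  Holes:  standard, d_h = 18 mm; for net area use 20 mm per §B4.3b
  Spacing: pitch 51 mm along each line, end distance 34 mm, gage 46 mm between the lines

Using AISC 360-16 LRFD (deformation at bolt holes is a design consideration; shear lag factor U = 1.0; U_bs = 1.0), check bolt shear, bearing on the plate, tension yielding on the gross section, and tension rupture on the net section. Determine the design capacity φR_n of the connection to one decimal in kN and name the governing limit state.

194.4 kN (net-section rupture governs)

Bolt shear: A_b = π(16)²/4 = 201.06 mm². φR_n = 0.75 × 579 × 201.06 × 8 × 1 = 698.5 kN.
Bearing (6 mm plate, F_u = 450 MPa): end bolts L_c = 34 − 18/2 = 25, R_n = min(1.2×25×6×450, 2.4×16×6×450) = 81 kN/bolt; interior L_c = 51 − 18 = 33, R_n = 103.68 kN/bolt. φR_n = 0.75 × (2×81 + 6×103.68) = 588.1 kN.
Tension yield (gross): A_g = 136×6 = 816 mm². φR_n = 0.90 × 300 × 816 = 220.3 kN.
Tension rupture (net): A_n = (136 − 2×20)×6 = 576 mm² (U = 1.0, A_e = A_n). φR_n = 0.75 × 450 × 576 = 194.4 kN.
Governing: min(698.5, 588.1, 220.3, 194.4) = 194.4 kN → net-section rupture.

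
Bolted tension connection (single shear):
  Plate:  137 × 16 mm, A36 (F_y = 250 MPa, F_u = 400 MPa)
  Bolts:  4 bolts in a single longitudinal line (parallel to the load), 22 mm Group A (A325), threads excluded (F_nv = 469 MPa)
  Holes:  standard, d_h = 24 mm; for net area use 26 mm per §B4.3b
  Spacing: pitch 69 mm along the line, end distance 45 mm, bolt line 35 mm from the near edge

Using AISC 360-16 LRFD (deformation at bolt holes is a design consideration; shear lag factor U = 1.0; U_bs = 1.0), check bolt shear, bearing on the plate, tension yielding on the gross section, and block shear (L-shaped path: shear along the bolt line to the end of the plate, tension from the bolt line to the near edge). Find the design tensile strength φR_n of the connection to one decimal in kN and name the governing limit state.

493.2 kN (gross-section yield governs)

Bolt shear: A_b = π(22)²/4 = 380.13 mm². φR_n = 0.75 × 469 × 380.13 × 4 × 1 = 534.8 kN.
Bearing (16 mm plate, F_u = 400 MPa): end bolts L_c = 45 − 24/2 = 33, R_n = min(1.2×33×16×400, 2.4×22×16×400) = 253.44 kN/bolt; interior L_c = 69 − 24 = 45, R_n = 337.92 kN/bolt. φR_n = 0.75 × (1×253.44 + 3×337.92) = 950.4 kN.
Tension yield (gross): A_g = 137×16 = 2192 mm². φR_n = 0.90 × 250 × 2192 = 493.2 kN.
Block shear: shear path 1×[45+3×69] = 1×252 mm, A_gv = 4032, A_nv = 1×(252 − 3.5×26)×16 = 2576 mm²; tension to near edge: (35 − 0.5×26)×16 = 352 mm². R_n = min(0.6×400×2576, 0.6×250×4032) + 1.0×400×352 = min(618.24, 604.8) + 140.8 = 745.6 kN. φR_n = 0.75 × 745.6 = 559.2 kN.
Governing: min(534.8, 950.4, 493.2, 559.2) = 493.2 kN → gross-section yield.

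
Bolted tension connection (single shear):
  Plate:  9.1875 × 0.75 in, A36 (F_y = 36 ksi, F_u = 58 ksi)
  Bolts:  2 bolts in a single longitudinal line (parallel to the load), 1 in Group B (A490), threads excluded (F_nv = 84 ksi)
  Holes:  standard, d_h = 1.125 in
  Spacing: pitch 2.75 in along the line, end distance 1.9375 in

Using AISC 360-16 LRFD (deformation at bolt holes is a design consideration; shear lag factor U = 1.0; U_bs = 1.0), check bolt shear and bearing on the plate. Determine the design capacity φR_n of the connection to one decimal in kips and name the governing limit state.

Bolt shear: A_b = π(1)²/4 = 0.7854 in². φR_n = 0.75 × 84 × 0.7854 × 2 × 1 = 99.0 kips.
Bearing (0.75 in plate, F_u = 58 ksi): end bolts L_c = 1.9375 − 1.125/2 = 1.375, R_n = min(1.2×1.375×0.75×58, 2.4×1×0.75×58) = 71.775 kips/bolt; interior L_c = 2.75 − 1.125 = 1.625, R_n = 84.825 kips/bolt. φR_n = 0.75 × (1×71.775 + 1×84.825) = 117.5 kips.
Governing: min(99.0, 117.5) = 99.0 kips → bolt shear.

99.0 kips (bolt shear governs)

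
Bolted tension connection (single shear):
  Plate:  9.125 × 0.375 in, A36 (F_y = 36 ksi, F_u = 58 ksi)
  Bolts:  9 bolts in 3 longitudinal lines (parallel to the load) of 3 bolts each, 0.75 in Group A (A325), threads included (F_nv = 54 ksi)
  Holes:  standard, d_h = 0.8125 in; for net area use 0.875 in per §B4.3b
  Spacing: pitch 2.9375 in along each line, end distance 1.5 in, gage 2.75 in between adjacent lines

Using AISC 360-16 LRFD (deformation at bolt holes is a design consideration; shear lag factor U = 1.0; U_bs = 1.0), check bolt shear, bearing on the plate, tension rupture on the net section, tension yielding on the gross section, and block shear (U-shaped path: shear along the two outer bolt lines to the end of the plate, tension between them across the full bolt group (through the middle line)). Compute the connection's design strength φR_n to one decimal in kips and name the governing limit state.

106.0 kips (net-section rupture governs)

Bolt shear: A_b = π(0.75)²/4 = 0.44179 in². φR_n = 0.75 × 54 × 0.44179 × 9 × 1 = 161.0 kips.
Bearing (0.375 in plate, F_u = 58 ksi): end bolts L_c = 1.5 − 0.8125/2 = 1.09375, R_n = min(1.2×1.09375×0.375×58, 2.4×0.75×0.375×58) = 28.547 kips/bolt; interior L_c = 2.9375 − 0.8125 = 2.125, R_n = 39.15 kips/bolt. φR_n = 0.75 × (3×28.547 + 6×39.15) = 240.4 kips.
Tension rupture (net): A_n = (9.125 − 3×0.875)×0.375 = 2.4375 in² (U = 1.0, A_e = A_n). φR_n = 0.75 × 58 × 2.4375 = 106.0 kips.
Tension yield (gross): A_g = 9.125×0.375 = 3.4219 in². φR_n = 0.90 × 36 × 3.4219 = 110.9 kips.
Block shear: shear path 2×[1.5+2×2.9375] = 2×7.375 in, A_gv = 5.5313, A_nv = 2×(7.375 − 2.5×0.875)×0.375 = 3.8906 in²; tension across gage: (5.5 − 2×0.875)×0.375 = 1.4063 in². R_n = min(0.6×58×3.8906, 0.6×36×5.5313) + 1.0×58×1.4063 = min(135.39, 119.48) + 81.565 = 201.05 kips. φR_n = 0.75 × 201.05 = 150.8 kips.
Governing: min(161.0, 240.4, 106.0, 110.9, 150.8) = 106.0 kips → net-section rupture.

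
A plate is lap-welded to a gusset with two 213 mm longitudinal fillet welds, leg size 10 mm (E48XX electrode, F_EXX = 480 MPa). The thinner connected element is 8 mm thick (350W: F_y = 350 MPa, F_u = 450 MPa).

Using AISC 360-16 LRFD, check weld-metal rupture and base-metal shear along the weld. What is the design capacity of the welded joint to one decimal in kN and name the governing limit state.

650.6 kN (weld metal governs)

Weld metal: throat = 0.707×10 = 7.07 mm, L = 2×213 = 426 mm. φR_n = 0.75 × 0.6 × 480 × 7.07 × 426 = 650.6 kN.
Base metal shear (8 mm plate): yield φR_n = 1.0×0.6×350×8×426 = 715.7 kN; rupture φR_n = 0.75×0.6×450×8×426 = 690.1 kN; take 690.1 kN (rupture).
Governing: min(650.6, 690.1) = 650.6 kN → weld metal.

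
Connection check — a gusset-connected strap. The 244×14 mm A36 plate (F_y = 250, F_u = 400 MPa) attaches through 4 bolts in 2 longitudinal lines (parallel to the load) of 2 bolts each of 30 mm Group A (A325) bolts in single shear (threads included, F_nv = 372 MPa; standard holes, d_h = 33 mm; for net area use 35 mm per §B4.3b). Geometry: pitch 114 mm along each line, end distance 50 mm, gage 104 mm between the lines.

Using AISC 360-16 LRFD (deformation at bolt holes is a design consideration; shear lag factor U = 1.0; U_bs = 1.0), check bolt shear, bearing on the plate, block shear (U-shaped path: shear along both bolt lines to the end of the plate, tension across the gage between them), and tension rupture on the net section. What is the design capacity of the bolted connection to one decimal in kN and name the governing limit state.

Bolt shear: A_b = π(30)²/4 = 706.86 mm². φR_n = 0.75 × 372 × 706.86 × 4 × 1 = 788.9 kN.
Bearing (14 mm plate, F_u = 400 MPa): end bolts L_c = 50 − 33/2 = 33.5, R_n = min(1.2×33.5×14×400, 2.4×30×14×400) = 225.12 kN/bolt; interior L_c = 114 − 33 = 81, R_n = 403.2 kN/bolt. φR_n = 0.75 × (2×225.12 + 2×403.2) = 942.5 kN.
Block shear: shear path 2×[50+1×114] = 2×164 mm, A_gv = 4592, A_nv = 2×(164 − 1.5×35)×14 = 3122 mm²; tension across gage: (104 − 1×35)×14 = 966 mm². R_n = min(0.6×400×3122, 0.6×250×4592) + 1.0×400×966 = min(749.28, 688.8) + 386.4 = 1075.2 kN. φR_n = 0.75 × 1075.2 = 806.4 kN.
Tension rupture (net): A_n = (244 − 2×35)×14 = 2436 mm² (U = 1.0, A_e = A_n). φR_n = 0.75 × 400 × 2436 = 730.8 kN.
Governing: min(788.9, 942.5, 806.4, 730.8) = 730.8 kN → net-section rupture.

730.8 kN (net-section rupture governs)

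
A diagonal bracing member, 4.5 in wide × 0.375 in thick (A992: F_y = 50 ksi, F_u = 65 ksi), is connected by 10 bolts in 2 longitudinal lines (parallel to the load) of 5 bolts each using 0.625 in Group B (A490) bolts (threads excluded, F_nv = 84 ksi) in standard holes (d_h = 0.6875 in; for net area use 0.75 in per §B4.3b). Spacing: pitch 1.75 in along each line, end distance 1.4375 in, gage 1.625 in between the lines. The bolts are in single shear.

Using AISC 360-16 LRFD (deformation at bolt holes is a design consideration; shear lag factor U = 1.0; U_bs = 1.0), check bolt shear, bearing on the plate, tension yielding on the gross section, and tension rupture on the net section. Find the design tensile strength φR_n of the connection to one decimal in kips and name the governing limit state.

Bolt shear: A_b = π(0.625)²/4 = 0.3068 in². φR_n = 0.75 × 84 × 0.3068 × 10 × 1 = 193.3 kips.
Bearing (0.375 in plate, F_u = 65 ksi): end bolts L_c = 1.4375 − 0.6875/2 = 1.09375, R_n = min(1.2×1.09375×0.375×65, 2.4×0.625×0.375×65) = 31.992 kips/bolt; interior L_c = 1.75 − 0.6875 = 1.0625, R_n = 31.078 kips/bolt. φR_n = 0.75 × (2×31.992 + 8×31.078) = 234.5 kips.
Tension yield (gross): A_g = 4.5×0.375 = 1.6875 in². φR_n = 0.90 × 50 × 1.6875 = 75.9 kips.
Tension rupture (net): A_n = (4.5 − 2×0.75)×0.375 = 1.125 in² (U = 1.0, A_e = A_n). φR_n = 0.75 × 65 × 1.125 = 54.8 kips.
Governing: min(193.3, 234.5, 75.9, 54.8) = 54.8 kips → net-section rupture.

54.8 kips (net-section rupture governs)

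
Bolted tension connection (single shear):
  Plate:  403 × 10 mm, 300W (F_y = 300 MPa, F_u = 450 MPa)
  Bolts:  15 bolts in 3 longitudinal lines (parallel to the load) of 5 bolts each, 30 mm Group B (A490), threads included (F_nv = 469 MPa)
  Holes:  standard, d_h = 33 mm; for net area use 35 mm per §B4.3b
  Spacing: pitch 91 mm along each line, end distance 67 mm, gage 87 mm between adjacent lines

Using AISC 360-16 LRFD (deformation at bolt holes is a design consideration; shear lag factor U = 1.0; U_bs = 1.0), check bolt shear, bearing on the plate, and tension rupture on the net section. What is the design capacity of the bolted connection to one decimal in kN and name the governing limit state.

Bolt shear: A_b = π(30)²/4 = 706.86 mm². φR_n = 0.75 × 469 × 706.86 × 15 × 1 = 3729.6 kN.
Bearing (10 mm plate, F_u = 450 MPa): end bolts L_c = 67 − 33/2 = 50.5, R_n = min(1.2×50.5×10×450, 2.4×30×10×450) = 272.7 kN/bolt; interior L_c = 91 − 33 = 58, R_n = 313.2 kN/bolt. φR_n = 0.75 × (3×272.7 + 12×313.2) = 3432.4 kN.
Tension rupture (net): A_n = (403 − 3×35)×10 = 2980 mm² (U = 1.0, A_e = A_n). φR_n = 0.75 × 450 × 2980 = 1005.8 kN.
Governing: min(3729.6, 3432.4, 1005.8) = 1005.8 kN → net-section rupture.

1005.8 kN (net-section rupture governs)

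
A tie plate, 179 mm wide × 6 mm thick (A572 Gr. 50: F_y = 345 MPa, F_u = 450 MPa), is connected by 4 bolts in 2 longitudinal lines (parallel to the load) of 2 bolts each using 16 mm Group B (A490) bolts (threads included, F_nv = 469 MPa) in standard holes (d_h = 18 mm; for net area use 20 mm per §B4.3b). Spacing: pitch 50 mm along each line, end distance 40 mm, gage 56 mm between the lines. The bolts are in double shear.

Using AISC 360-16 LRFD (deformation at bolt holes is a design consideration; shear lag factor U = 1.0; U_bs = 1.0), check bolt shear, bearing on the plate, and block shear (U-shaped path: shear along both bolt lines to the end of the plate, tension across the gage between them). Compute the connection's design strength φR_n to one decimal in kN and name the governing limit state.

Bolt shear: A_b = π(16)²/4 = 201.06 mm². φR_n = 0.75 × 469 × 201.06 × 4 × 2 = 565.8 kN.
Bearing (6 mm plate, F_u = 450 MPa): end bolts L_c = 40 − 18/2 = 31, R_n = min(1.2×31×6×450, 2.4×16×6×450) = 100.44 kN/bolt; interior L_c = 50 − 18 = 32, R_n = 103.68 kN/bolt. φR_n = 0.75 × (2×100.44 + 2×103.68) = 306.2 kN.
Block shear: shear path 2×[40+1×50] = 2×90 mm, A_gv = 1080, A_nv = 2×(90 − 1.5×20)×6 = 720 mm²; tension across gage: (56 − 1×20)×6 = 216 mm². R_n = min(0.6×450×720, 0.6×345×1080) + 1.0×450×216 = min(194.4, 223.56) + 97.2 = 291.6 kN. φR_n = 0.75 × 291.6 = 218.7 kN.
Governing: min(565.8, 306.2, 218.7) = 218.7 kN → block shear.

218.7 kN (block shear governs)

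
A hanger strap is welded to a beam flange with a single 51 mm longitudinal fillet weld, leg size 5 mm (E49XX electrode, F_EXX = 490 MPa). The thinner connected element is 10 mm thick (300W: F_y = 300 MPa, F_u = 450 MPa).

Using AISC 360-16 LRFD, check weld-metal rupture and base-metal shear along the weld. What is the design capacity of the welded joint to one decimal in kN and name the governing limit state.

Weld metal: throat = 0.707×5 = 3.535 mm, L = 51 mm. φR_n = 0.75 × 0.6 × 490 × 3.535 × 51 = 39.8 kN.
Base metal shear (10 mm plate): yield φR_n = 1.0×0.6×300×10×51 = 91.8 kN; rupture φR_n = 0.75×0.6×450×10×51 = 103.3 kN; take 91.8 kN (yield).
Governing: min(39.8, 91.8) = 39.8 kN → weld metal.

39.8 kN (weld metal governs)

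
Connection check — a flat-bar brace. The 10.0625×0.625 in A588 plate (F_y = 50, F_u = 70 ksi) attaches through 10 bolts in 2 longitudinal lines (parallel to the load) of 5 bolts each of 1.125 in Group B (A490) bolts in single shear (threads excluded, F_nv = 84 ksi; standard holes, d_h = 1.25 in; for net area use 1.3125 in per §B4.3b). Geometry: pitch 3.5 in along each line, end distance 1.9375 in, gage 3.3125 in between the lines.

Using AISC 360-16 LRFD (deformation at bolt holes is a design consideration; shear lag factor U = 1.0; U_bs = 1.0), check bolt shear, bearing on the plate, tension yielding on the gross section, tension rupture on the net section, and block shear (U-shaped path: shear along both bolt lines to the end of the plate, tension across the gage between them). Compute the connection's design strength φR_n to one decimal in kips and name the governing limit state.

244.0 kips (net-section rupture governs)

Bolt shear: A_b = π(1.125)²/4 = 0.99402 in². φR_n = 0.75 × 84 × 0.99402 × 10 × 1 = 626.2 kips.
Bearing (0.625 in plate, F_u = 70 ksi): end bolts L_c = 1.9375 − 1.25/2 = 1.3125, R_n = min(1.2×1.3125×0.625×70, 2.4×1.125×0.625×70) = 68.906 kips/bolt; interior L_c = 3.5 − 1.25 = 2.25, R_n = 118.13 kips/bolt. φR_n = 0.75 × (2×68.906 + 8×118.13) = 812.1 kips.
Tension yield (gross): A_g = 10.0625×0.625 = 6.2891 in². φR_n = 0.90 × 50 × 6.2891 = 283.0 kips.
Tension rupture (net): A_n = (10.0625 − 2×1.3125)×0.625 = 4.6484 in² (U = 1.0, A_e = A_n). φR_n = 0.75 × 70 × 4.6484 = 244.0 kips.
Block shear: shear path 2×[1.9375+4×3.5] = 2×15.9375 in, A_gv = 19.922, A_nv = 2×(15.9375 − 4.5×1.3125)×0.625 = 12.539 in²; tension across gage: (3.3125 − 1×1.3125)×0.625 = 1.25 in². R_n = min(0.6×70×12.539, 0.6×50×19.922) + 1.0×70×1.25 = min(526.64, 597.66) + 87.5 = 614.14 kips. φR_n = 0.75 × 614.14 = 460.6 kips.
Governing: min(626.2, 812.1, 283.0, 244.0, 460.6) = 244.0 kips → net-section rupture.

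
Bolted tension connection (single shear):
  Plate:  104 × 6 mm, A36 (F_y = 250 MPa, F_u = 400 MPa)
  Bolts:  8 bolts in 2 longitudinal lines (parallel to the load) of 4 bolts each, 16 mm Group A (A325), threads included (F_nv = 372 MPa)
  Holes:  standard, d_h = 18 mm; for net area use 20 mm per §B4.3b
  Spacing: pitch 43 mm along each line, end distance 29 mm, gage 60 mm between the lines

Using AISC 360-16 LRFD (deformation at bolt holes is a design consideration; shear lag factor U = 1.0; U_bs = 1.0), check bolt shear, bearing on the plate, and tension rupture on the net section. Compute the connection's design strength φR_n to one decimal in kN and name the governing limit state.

Bolt shear: A_b = π(16)²/4 = 201.06 mm². φR_n = 0.75 × 372 × 201.06 × 8 × 1 = 448.8 kN.
Bearing (6 mm plate, F_u = 400 MPa): end bolts L_c = 29 − 18/2 = 20, R_n = min(1.2×20×6×400, 2.4×16×6×400) = 57.6 kN/bolt; interior L_c = 43 − 18 = 25, R_n = 72 kN/bolt. φR_n = 0.75 × (2×57.6 + 6×72) = 410.4 kN.
Tension rupture (net): A_n = (104 − 2×20)×6 = 384 mm² (U = 1.0, A_e = A_n). φR_n = 0.75 × 400 × 384 = 115.2 kN.
Governing: min(448.8, 410.4, 115.2) = 115.2 kN → net-section rupture.

115.2 kN (net-section rupture governs)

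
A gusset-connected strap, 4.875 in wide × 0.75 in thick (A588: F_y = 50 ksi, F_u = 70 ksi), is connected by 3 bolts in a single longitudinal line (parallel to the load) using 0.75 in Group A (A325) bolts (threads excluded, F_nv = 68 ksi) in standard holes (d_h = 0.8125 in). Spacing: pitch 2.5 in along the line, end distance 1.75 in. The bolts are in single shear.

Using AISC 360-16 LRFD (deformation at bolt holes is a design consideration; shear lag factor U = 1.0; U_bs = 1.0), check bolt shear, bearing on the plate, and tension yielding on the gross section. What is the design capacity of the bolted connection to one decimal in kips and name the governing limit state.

67.6 kips (bolt shear governs)

Bolt shear: A_b = π(0.75)²/4 = 0.44179 in². φR_n = 0.75 × 68 × 0.44179 × 3 × 1 = 67.6 kips.
Bearing (0.75 in plate, F_u = 70 ksi): end bolts L_c = 1.75 − 0.8125/2 = 1.34375, R_n = min(1.2×1.34375×0.75×70, 2.4×0.75×0.75×70) = 84.656 kips/bolt; interior L_c = 2.5 − 0.8125 = 1.6875, R_n = 94.5 kips/bolt. φR_n = 0.75 × (1×84.656 + 2×94.5) = 205.2 kips.
Tension yield (gross): A_g = 4.875×0.75 = 3.6563 in². φR_n = 0.90 × 50 × 3.6563 = 164.5 kips.
Governing: min(67.6, 205.2, 164.5) = 67.6 kips → bolt shear.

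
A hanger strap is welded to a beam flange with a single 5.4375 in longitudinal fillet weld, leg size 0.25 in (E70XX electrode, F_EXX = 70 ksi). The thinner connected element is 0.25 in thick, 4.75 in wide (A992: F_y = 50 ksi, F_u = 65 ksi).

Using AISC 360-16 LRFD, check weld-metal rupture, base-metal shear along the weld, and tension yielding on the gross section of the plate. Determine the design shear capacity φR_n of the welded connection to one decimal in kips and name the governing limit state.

30.3 kips (weld metal governs)

Weld metal: throat = 0.707×0.25 = 0.17675 in, L = 5.4375 in. φR_n = 0.75 × 0.6 × 70 × 0.17675 × 5.4375 = 30.3 kips.
Base metal shear (0.25 in plate): yield φR_n = 1.0×0.6×50×0.25×5.4375 = 40.8 kips; rupture φR_n = 0.75×0.6×65×0.25×5.4375 = 39.8 kips; take 39.8 kips (rupture).
Tension yield (gross): A_g = 4.75×0.25 = 1.1875 in². φR_n = 0.90 × 50 × 1.1875 = 53.4 kips.
Governing: min(30.3, 39.8, 53.4) = 30.3 kips → weld metal.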